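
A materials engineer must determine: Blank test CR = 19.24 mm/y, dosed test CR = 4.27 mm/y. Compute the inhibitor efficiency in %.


Apply the inhibitor-efficiency definition: IE = (CR_blank − CR_inh)/CR_blank × 100
IE = (19.24 − 4.27) / 19.24 × 100
IE = 14.97 / 19.24 × 100 = 77.8 %

77.8 %


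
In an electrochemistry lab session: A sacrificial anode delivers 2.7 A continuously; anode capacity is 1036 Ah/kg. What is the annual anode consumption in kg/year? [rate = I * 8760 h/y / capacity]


Annual consumption = current * hours per year / capacity
Rate = 2.7 * 8760 / 1036 = 22.8 kg/year

22.8 kg/year


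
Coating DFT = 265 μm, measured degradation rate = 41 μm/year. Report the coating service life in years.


Service life = thickness / degradation rate
Life = 265 / 41 = 6.5 years

6.5 years


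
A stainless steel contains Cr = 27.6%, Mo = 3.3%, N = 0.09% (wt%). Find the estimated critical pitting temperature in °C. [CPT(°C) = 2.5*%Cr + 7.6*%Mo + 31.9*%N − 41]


Apply the ASTM G48 empirical CPT estimate: CPT(°C) = 2.5*%Cr + 7.6*%Mo + 31.9*%N − 41
2.5*27.6 = 69; 7.6*3.3 = 25.08; 31.9*0.09 = 2.871
CPT = 69 + 25.08 + 2.871 − 41 = 55.951 °C
Rounded to 0.1 °C: CPT ≈ 56.0 °C

56.0 °C


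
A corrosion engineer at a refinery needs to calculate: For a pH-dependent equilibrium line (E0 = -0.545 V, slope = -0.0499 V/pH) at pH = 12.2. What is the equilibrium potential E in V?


Apply the Pourbaix line equation: E = E0 + slope*pH
E = -0.545 + (-0.0499)*12.2 = -0.545 + (-0.60878) = -1.15378 V
Rounded to 4 decimal places: E = -1.1538 V

-1.1538 V


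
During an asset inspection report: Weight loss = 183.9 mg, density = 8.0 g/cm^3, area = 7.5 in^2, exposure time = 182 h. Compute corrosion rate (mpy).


Apply the mpy weight-loss relation: CR = 534 * W / (D * A * T)
Numerator: 534 * 183.9 = 98202.6
Denominator: 8.0 * 7.5 * 182 = 10920.0
CR = 98202.6 / 10920.0 = 8.99291 mpy

8.99291 mpy


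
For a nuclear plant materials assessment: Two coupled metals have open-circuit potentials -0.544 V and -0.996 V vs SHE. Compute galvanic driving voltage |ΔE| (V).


Driving voltage is the absolute potential difference.
|ΔE| = |-0.544 − (-0.996)| = 0.452 V

0.452 V


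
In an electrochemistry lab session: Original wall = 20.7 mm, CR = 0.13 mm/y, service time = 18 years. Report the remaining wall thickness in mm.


Remaining wall = original − CR × time
t = 20.7 − 0.13*18 = 20.7 − 2.34 = 18.36 mm

18.36 mm


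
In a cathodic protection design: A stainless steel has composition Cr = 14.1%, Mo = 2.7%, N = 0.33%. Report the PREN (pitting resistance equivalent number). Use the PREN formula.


Apply the PREN formula: PREN = Cr + 3.3*Mo + 16*N
PREN = 14.1 + 3.3*2.7 + 16*0.33
PREN = 14.1 + 8.91 + 5.28 = 28.29

28.29


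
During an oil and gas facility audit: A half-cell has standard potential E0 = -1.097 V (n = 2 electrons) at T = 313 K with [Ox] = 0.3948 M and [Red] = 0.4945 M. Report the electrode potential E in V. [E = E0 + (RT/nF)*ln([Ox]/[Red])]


Apply the Nernst equation: E = E0 + (RT/nF)*ln([Ox]/[Red])
Step 1: RT/nF = 8.314*313/(2*96485) = 0.01348542 V
Step 2: [Ox]/[Red] = 0.3948/0.4945 = 0.798382
Step 3: ln(0.798382) = -0.225168
Step 4: correction = 0.01348542 * -0.225168 = -0.003 V
E = -1.097 + -0.003 = -1.1 V

-1.1 V


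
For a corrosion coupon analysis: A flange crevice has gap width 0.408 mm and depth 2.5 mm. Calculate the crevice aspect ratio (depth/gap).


Aspect ratio = depth / gap
Ratio = 2.5 / 0.408 = 6.1

6.1


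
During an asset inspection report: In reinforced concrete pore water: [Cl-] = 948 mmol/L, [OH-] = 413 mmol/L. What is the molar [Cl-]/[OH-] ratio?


Threshold parameter = [Cl-] / [OH-] (molar basis; both in mmol/L, so units cancel)
Ratio = 948 / 413 = 2.3

2.3


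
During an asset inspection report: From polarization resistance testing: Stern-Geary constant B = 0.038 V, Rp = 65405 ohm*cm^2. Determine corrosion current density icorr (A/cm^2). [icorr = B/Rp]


Apply the Stern-Geary relation: icorr = B / Rp
icorr = 0.038 / 65405 = 5.81×10^-7 A/cm^2

5.81×10^-7 A/cm^2


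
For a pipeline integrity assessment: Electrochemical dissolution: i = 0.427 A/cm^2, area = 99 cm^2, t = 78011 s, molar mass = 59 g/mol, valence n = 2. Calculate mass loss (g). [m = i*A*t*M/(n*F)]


Apply Faraday's law: m = i*A*t*M / (n*F)
Total charge passed Q = i*A*t = 0.427*99*78011 = 3297759.003 C
m = Q*M/(n*F) = 3297759.003*59/(2*96485) = 1008.2799 g

1008.2799 g


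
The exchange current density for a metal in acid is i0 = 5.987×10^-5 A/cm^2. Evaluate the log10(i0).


i0 = 5.987×10^-5 A/cm^2
log10(i0) = -4.223

-4.223


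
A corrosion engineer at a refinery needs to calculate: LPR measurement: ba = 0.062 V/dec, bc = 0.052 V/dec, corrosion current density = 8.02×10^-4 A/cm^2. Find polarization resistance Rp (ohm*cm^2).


Apply the Stern-Geary equation: Rp = ba*bc / (2.303*icorr*(ba+bc))
ba*bc = 0.062*0.052 = 0.003224
ba+bc = 0.114; 2.303*icorr*(ba+bc) = 2.303*8.02×10^-4*0.114 = 2.1055868×10^-4
Rp = 0.003224 / 2.1055868×10^-4 = 15.3 ohm*cm^2

15.3 ohm*cm^2


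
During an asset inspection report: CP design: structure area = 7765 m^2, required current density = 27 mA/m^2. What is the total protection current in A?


I = area * current density, then convert mA → A (÷1000)
I = 7765 * 27 / 1000 = 209.66 A

209.66 A


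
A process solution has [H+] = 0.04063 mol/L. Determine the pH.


pH = −log10[H+]
pH = −log10(0.04063) = 1.39

1.39


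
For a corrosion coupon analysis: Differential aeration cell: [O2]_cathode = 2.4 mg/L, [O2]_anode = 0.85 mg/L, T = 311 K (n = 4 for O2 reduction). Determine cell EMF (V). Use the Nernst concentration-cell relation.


Apply the Nernst concentration-cell relation: E = (RT/nF)*ln(C_cathode/C_anode)
RT/nF = 8.314*311/(4*96485) = 0.00669963 V
ln(2.4/0.85) = 1.03799
E = 0.00669963 * 1.03799 = 0.00695 V

0.00695 V


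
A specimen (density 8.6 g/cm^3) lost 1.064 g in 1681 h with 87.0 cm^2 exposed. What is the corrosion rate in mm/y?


Apply the mm/y weight-loss relation: CR = 87600 * W / (D * A * T)
Numerator: 87600 * 1.064 = 93206.4
Denominator: 8.6 * 87.0 * 1681 = 1257724.2
CR = 93206.4 / 1257724.2 = 0.074107 mm/y

0.074107 mm/y


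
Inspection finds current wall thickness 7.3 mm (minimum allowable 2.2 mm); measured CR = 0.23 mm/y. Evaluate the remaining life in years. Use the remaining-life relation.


Apply the remaining-life relation: RL = (t_current − t_min) / CR
RL = (7.3 − 2.2) / 0.23 = 5.1 / 0.23 = 22.2 years

22.2 years


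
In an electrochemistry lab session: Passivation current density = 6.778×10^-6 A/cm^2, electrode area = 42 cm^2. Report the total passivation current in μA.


I = i_pass * A, then convert A → μA (×10^6)
I = 6.778×10^-6 * 42 * 10^6 = 284.68 μA

284.68 μA


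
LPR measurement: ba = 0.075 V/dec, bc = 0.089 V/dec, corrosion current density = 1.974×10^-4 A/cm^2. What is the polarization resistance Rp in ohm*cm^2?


Apply the Stern-Geary equation: Rp = ba*bc / (2.303*icorr*(ba+bc))
ba*bc = 0.075*0.089 = 0.006675
ba+bc = 0.164; 2.303*icorr*(ba+bc) = 2.303*1.974×10^-4*0.164 = 7.4556401×10^-5
Rp = 0.006675 / 7.4556401×10^-5 = 89.53 ohm*cm^2

89.53 ohm*cm^2


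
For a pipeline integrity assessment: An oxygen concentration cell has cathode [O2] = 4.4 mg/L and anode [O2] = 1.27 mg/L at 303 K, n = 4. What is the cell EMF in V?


Apply the Nernst concentration-cell relation: E = (RT/nF)*ln(C_cathode/C_anode)
RT/nF = 8.314*303/(4*96485) = 0.00652729 V
ln(4.4/1.27) = 1.24259
E = 0.00652729 * 1.24259 = 0.00811 V

0.00811 V


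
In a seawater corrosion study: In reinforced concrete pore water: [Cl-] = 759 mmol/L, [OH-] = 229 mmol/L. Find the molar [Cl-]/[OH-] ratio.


Threshold parameter = [Cl-] / [OH-] (molar basis; both in mmol/L, so units cancel)
Ratio = 759 / 229 = 3.31

3.31


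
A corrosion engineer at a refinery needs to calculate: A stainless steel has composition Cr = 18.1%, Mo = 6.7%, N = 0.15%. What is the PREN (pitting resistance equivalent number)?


Apply the PREN formula: PREN = Cr + 3.3*Mo + 16*N
PREN = 18.1 + 3.3*6.7 + 16*0.15
PREN = 18.1 + 22.11 + 2.4 = 42.61

42.61


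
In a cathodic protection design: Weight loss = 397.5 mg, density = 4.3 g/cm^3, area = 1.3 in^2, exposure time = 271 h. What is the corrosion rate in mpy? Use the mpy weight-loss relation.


Apply the mpy weight-loss relation: CR = 534 * W / (D * A * T)
Numerator: 534 * 397.5 = 212265.0
Denominator: 4.3 * 1.3 * 271 = 1514.89
CR = 212265.0 / 1514.89 = 140.1191 mpy

140.1191 mpy


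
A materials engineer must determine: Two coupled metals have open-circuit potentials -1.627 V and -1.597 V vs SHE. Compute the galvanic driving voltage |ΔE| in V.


Driving voltage is the absolute potential difference.
|ΔE| = |-1.627 − (-1.597)| = 0.03 V

0.03 V


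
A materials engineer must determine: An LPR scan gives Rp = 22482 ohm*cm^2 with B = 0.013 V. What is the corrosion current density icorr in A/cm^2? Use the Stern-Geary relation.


Apply the Stern-Geary relation: icorr = B / Rp
icorr = 0.013 / 22482 = 5.782×10^-7 A/cm^2

5.782×10^-7 A/cm^2


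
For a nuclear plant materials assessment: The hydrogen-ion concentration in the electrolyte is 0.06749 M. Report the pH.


pH = −log10[H+]
pH = −log10(0.06749) = 1.17

1.17


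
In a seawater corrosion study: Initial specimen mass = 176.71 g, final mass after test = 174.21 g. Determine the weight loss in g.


Weight loss = initial − final
WL = 176.71 − 174.21 = 2.5 g

2.5 g


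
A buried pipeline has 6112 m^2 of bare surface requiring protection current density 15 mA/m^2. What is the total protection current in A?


I = area * current density, then convert mA → A (÷1000)
I = 6112 * 15 / 1000 = 91.68 A

91.68 A


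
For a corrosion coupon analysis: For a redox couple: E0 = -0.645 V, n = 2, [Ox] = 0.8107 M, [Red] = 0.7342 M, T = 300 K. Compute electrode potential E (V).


Apply the Nernst equation: E = E0 + (RT/nF)*ln([Ox]/[Red])
Step 1: RT/nF = 8.314*300/(2*96485) = 0.01292533 V
Step 2: [Ox]/[Red] = 0.8107/0.7342 = 1.104195
Step 3: ln(1.104195) = 0.099117
Step 4: correction = 0.01292533 * 0.099117 = 0.001 V
E = -0.645 + 0.001 = -0.644 V

-0.644 V


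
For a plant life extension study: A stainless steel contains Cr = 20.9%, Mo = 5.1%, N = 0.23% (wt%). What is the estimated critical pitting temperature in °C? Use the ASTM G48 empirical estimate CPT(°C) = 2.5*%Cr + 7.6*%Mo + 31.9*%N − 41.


Apply the ASTM G48 empirical CPT estimate: CPT(°C) = 2.5*%Cr + 7.6*%Mo + 31.9*%N − 41
2.5*20.9 = 52.25; 7.6*5.1 = 38.76; 31.9*0.23 = 7.337
CPT = 52.25 + 38.76 + 7.337 − 41 = 57.347 °C
Rounded to 0.1 °C: CPT ≈ 57.3 °C

57.3 °C


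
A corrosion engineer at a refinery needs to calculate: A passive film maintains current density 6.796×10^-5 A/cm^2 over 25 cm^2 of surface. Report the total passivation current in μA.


I = i_pass * A, then convert A → μA (×10^6)
I = 6.796×10^-5 * 25 * 10^6 = 1699.0 μA

1699.0 μA


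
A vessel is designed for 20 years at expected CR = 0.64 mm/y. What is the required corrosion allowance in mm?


Corrosion allowance = CR × design life
CA = 0.64 * 20 = 12.8 mm

12.8 mm


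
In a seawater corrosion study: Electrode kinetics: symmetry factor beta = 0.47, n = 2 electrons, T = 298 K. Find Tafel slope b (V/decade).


Apply the Tafel slope relation: b = 2.303*R*T/(beta*n*F)
Numerator: 2.303 * 8.314 * 298 = 5705.85
Denominator: 0.47 * 2 * 96485 = 90695.9
b = 5705.85 / 90695.9 = 0.063 V/decade

0.063 V/decade


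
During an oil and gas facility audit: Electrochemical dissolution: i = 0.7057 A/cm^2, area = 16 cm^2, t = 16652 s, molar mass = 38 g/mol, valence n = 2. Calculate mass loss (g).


Apply Faraday's law: m = i*A*t*M / (n*F)
Total charge passed Q = i*A*t = 0.7057*16*16652 = 188021.0624 C
m = Q*M/(n*F) = 188021.0624*38/(2*96485) = 37.0254 g

37.0254 g


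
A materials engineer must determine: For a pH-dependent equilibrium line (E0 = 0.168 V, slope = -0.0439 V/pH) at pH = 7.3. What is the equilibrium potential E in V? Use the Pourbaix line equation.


Apply the Pourbaix line equation: E = E0 + slope*pH
E = 0.168 + (-0.0439)*7.3 = 0.168 + (-0.32047) = -0.15247 V
Rounded to 4 decimal places: E = -0.1525 V

-0.1525 V


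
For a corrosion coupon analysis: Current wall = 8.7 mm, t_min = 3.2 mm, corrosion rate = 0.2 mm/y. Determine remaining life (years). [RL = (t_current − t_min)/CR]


Apply the remaining-life relation: RL = (t_current − t_min) / CR
RL = (8.7 − 3.2) / 0.2 = 5.5 / 0.2 = 27.5 years

27.5 years


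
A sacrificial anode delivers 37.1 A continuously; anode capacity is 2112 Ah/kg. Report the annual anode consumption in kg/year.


Annual consumption = current * hours per year / capacity
Rate = 37.1 * 8760 / 2112 = 153.9 kg/year

153.9 kg/year


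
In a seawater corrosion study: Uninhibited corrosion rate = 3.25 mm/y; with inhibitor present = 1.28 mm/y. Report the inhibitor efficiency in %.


Apply the inhibitor-efficiency definition: IE = (CR_blank − CR_inh)/CR_blank × 100
IE = (3.25 − 1.28) / 3.25 × 100
IE = 1.97 / 3.25 × 100 = 60.6 %

60.6 %


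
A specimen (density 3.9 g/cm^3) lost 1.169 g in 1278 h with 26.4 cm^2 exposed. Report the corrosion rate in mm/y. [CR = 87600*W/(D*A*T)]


Apply the mm/y weight-loss relation: CR = 87600 * W / (D * A * T)
Numerator: 87600 * 1.169 = 102404.4
Denominator: 3.9 * 26.4 * 1278 = 131582.88
CR = 102404.4 / 131582.88 = 0.77825 mm/y

0.77825 mm/y


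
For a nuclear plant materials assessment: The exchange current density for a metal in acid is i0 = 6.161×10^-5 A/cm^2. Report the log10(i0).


i0 = 6.161×10^-5 A/cm^2
log10(i0) = -4.21

-4.21


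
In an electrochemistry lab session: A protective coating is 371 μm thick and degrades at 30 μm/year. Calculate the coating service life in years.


Service life = thickness / degradation rate
Life = 371 / 30 = 12.4 years

12.4 years


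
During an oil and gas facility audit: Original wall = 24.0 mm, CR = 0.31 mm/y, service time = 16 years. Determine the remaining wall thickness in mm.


Remaining wall = original − CR × time
t = 24.0 − 0.31*16 = 24.0 − 4.96 = 19.04 mm

19.04 mm


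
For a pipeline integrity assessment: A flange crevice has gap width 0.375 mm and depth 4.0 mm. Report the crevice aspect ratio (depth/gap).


Aspect ratio = depth / gap
Ratio = 4.0 / 0.375 = 10.7

10.7


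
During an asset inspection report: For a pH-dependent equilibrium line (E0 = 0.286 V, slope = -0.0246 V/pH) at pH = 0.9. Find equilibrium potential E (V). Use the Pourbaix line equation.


Apply the Pourbaix line equation: E = E0 + slope*pH
E = 0.286 + (-0.0246)*0.9 = 0.286 + (-0.02214) = 0.26386 V
Rounded to 4 decimal places: E = 0.2639 V

0.2639 V


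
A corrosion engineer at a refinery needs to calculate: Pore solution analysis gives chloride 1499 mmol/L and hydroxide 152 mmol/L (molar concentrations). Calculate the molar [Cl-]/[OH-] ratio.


Threshold parameter = [Cl-] / [OH-] (molar basis; both in mmol/L, so units cancel)
Ratio = 1499 / 152 = 9.86

9.86


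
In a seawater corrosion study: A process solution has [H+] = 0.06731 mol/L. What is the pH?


pH = −log10[H+]
pH = −log10(0.06731) = 1.17

1.17


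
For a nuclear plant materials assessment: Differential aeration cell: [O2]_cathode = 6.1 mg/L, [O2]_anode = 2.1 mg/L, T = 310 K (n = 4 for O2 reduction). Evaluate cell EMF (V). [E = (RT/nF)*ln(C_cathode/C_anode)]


Apply the Nernst concentration-cell relation: E = (RT/nF)*ln(C_cathode/C_anode)
RT/nF = 8.314*310/(4*96485) = 0.00667808 V
ln(6.1/2.1) = 1.06635
E = 0.00667808 * 1.06635 = 0.00712 V

0.00712 V


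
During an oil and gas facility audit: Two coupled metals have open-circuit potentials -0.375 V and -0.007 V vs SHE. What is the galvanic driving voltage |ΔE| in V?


Driving voltage is the absolute potential difference.
|ΔE| = |-0.375 − (-0.007)| = 0.368 V

0.368 V


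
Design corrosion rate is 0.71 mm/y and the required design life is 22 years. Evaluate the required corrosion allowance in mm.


Corrosion allowance = CR × design life
CA = 0.71 * 22 = 15.62 mm

15.62 mm


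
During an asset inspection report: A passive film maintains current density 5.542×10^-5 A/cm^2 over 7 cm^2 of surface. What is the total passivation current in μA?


I = i_pass * A, then convert A → μA (×10^6)
I = 5.542×10^-5 * 7 * 10^6 = 387.94 μA

387.94 μA


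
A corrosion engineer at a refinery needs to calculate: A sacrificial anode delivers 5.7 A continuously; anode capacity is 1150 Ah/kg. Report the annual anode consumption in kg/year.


Annual consumption = current * hours per year / capacity
Rate = 5.7 * 8760 / 1150 = 43.4 kg/year

43.4 kg/year


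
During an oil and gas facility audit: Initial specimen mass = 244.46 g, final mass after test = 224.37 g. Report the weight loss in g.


Weight loss = initial − final
WL = 244.46 − 224.37 = 20.09 g

20.09 g


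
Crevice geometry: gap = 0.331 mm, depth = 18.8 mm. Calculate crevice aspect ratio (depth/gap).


Aspect ratio = depth / gap
Ratio = 18.8 / 0.331 = 56.8

56.8


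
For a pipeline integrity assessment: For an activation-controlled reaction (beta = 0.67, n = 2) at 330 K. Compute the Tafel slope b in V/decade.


Apply the Tafel slope relation: b = 2.303*R*T/(beta*n*F)
Numerator: 2.303 * 8.314 * 330 = 6318.56
Denominator: 0.67 * 2 * 96485 = 129289.9
b = 6318.56 / 129289.9 = 0.049 V/decade

0.049 V/decade


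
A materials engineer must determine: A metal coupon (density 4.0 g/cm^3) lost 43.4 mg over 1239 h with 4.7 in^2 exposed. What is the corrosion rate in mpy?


Apply the mpy weight-loss relation: CR = 534 * W / (D * A * T)
Numerator: 534 * 43.4 = 23175.6
Denominator: 4.0 * 4.7 * 1239 = 23293.2
CR = 23175.6 / 23293.2 = 0.99495 mpy

0.99495 mpy


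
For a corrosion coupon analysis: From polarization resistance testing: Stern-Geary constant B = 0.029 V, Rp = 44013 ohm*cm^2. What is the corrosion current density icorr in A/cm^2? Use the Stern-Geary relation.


Apply the Stern-Geary relation: icorr = B / Rp
icorr = 0.029 / 44013 = 6.589×10^-7 A/cm^2

6.589×10^-7 A/cm^2


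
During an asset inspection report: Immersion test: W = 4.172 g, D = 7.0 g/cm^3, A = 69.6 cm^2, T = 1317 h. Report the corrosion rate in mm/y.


Apply the mm/y weight-loss relation: CR = 87600 * W / (D * A * T)
Numerator: 87600 * 4.172 = 365467.2
Denominator: 7.0 * 69.6 * 1317 = 641642.4
CR = 365467.2 / 641642.4 = 0.569581 mm/y

0.569581 mm/y


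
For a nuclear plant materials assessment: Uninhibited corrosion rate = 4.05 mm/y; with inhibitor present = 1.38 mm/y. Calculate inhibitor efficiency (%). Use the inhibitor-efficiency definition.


Apply the inhibitor-efficiency definition: IE = (CR_blank − CR_inh)/CR_blank × 100
IE = (4.05 − 1.38) / 4.05 × 100
IE = 2.67 / 4.05 × 100 = 65.9 %

65.9 %


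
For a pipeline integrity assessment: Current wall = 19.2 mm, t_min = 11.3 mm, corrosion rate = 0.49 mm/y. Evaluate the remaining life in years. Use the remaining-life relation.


Apply the remaining-life relation: RL = (t_current − t_min) / CR
RL = (19.2 − 11.3) / 0.49 = 7.9 / 0.49 = 16.1 years

16.1 years


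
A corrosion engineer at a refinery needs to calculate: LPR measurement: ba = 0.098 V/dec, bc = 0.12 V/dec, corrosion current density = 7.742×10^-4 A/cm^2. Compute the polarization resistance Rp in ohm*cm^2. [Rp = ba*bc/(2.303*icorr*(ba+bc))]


Apply the Stern-Geary equation: Rp = ba*bc / (2.303*icorr*(ba+bc))
ba*bc = 0.098*0.12 = 0.01176
ba+bc = 0.218; 2.303*icorr*(ba+bc) = 2.303*7.742×10^-4*0.218 = 3.8869021×10^-4
Rp = 0.01176 / 3.8869021×10^-4 = 30.3 ohm*cm^2

30.3 ohm*cm^2


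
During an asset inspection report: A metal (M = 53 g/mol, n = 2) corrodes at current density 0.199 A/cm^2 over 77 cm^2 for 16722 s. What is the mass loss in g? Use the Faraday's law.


Apply Faraday's law: m = i*A*t*M / (n*F)
Total charge passed Q = i*A*t = 0.199*77*16722 = 256231.206 C
m = Q*M/(n*F) = 256231.206*53/(2*96485) = 70.3749 g

70.3749 g


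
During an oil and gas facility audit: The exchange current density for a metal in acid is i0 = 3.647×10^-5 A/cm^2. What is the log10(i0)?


i0 = 3.647×10^-5 A/cm^2
log10(i0) = -4.438

-4.438


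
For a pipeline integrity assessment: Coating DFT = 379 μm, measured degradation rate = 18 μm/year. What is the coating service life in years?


Service life = thickness / degradation rate
Life = 379 / 18 = 21.1 years

21.1 years


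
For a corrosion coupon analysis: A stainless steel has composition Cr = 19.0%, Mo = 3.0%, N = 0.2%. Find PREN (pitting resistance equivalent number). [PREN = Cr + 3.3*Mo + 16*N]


Apply the PREN formula: PREN = Cr + 3.3*Mo + 16*N
PREN = 19.0 + 3.3*3.0 + 16*0.2
PREN = 19.0 + 9.9 + 3.2 = 32.1

32.1


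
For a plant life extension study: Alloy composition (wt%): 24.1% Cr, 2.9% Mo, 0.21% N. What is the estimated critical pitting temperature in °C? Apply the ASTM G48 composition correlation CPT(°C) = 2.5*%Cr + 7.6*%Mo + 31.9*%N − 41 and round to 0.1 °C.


Apply the ASTM G48 empirical CPT estimate: CPT(°C) = 2.5*%Cr + 7.6*%Mo + 31.9*%N − 41
2.5*24.1 = 60.25; 7.6*2.9 = 22.04; 31.9*0.21 = 6.699
CPT = 60.25 + 22.04 + 6.699 − 41 = 47.989 °C
Rounded to 0.1 °C: CPT ≈ 48.0 °C

48.0 °C


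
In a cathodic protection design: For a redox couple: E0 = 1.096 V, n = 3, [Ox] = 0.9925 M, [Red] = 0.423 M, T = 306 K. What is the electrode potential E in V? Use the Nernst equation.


Apply the Nernst equation: E = E0 + (RT/nF)*ln([Ox]/[Red])
Step 1: RT/nF = 8.314*306/(3*96485) = 0.00878922 V
Step 2: [Ox]/[Red] = 0.9925/0.423 = 2.346336
Step 3: ln(2.346336) = 0.852855
Step 4: correction = 0.00878922 * 0.852855 = 0.007 V
E = 1.096 + 0.007 = 1.103 V

1.103 V


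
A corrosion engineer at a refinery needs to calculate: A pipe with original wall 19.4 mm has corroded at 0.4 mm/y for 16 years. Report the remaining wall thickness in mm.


Remaining wall = original − CR × time
t = 19.4 − 0.4*16 = 19.4 − 6.4 = 13.0 mm

13.0 mm


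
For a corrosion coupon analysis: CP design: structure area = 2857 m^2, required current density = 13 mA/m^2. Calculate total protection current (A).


I = area * current density, then convert mA → A (÷1000)
I = 2857 * 13 / 1000 = 37.14 A

37.14 A


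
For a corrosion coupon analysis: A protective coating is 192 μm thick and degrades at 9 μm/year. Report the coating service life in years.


Service life = thickness / degradation rate
Life = 192 / 9 = 21.3 years

21.3 years


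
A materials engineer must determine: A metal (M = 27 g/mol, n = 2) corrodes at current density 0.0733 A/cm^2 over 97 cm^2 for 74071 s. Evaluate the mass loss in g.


Apply Faraday's law: m = i*A*t*M / (n*F)
Total charge passed Q = i*A*t = 0.0733*97*74071 = 526652.2171 C
m = Q*M/(n*F) = 526652.2171*27/(2*96485) = 73.68819 g

73.68819 g


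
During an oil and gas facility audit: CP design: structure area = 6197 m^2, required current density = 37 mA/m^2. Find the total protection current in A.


I = area * current density, then convert mA → A (÷1000)
I = 6197 * 37 / 1000 = 229.29 A

229.29 A


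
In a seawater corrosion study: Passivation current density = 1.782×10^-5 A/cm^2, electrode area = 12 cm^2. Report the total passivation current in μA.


I = i_pass * A, then convert A → μA (×10^6)
I = 1.782×10^-5 * 12 * 10^6 = 213.84 μA

213.84 μA


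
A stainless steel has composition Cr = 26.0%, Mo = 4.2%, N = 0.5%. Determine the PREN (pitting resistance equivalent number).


Apply the PREN formula: PREN = Cr + 3.3*Mo + 16*N
PREN = 26.0 + 3.3*4.2 + 16*0.5
PREN = 26.0 + 13.86 + 8.0 = 47.86

47.86


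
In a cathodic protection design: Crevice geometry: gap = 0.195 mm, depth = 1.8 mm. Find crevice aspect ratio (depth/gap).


Aspect ratio = depth / gap
Ratio = 1.8 / 0.195 = 9.2

9.2


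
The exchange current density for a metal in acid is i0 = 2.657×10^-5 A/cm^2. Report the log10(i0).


i0 = 2.657×10^-5 A/cm^2
log10(i0) = -4.576

-4.576


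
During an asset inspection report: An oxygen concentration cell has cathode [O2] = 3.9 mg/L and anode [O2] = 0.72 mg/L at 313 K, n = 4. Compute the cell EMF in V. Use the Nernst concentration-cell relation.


Apply the Nernst concentration-cell relation: E = (RT/nF)*ln(C_cathode/C_anode)
RT/nF = 8.314*313/(4*96485) = 0.00674271 V
ln(3.9/0.72) = 1.68948
E = 0.00674271 * 1.68948 = 0.01139 V

0.01139 V


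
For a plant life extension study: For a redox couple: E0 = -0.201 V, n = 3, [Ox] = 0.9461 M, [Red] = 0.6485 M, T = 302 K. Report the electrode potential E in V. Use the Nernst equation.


Apply the Nernst equation: E = E0 + (RT/nF)*ln([Ox]/[Red])
Step 1: RT/nF = 8.314*302/(3*96485) = 0.00867433 V
Step 2: [Ox]/[Red] = 0.9461/0.6485 = 1.458905
Step 3: ln(1.458905) = 0.377686
Step 4: correction = 0.00867433 * 0.377686 = 0.0033 V
E = -0.201 + 0.0033 = -0.1977 V

-0.1977 V


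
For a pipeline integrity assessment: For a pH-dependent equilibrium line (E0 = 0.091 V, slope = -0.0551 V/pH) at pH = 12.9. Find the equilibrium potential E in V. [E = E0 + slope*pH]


Apply the Pourbaix line equation: E = E0 + slope*pH
E = 0.091 + (-0.0551)*12.9 = 0.091 + (-0.71079) = -0.61979 V
Rounded to 4 decimal places: E = -0.6198 V

-0.6198 V


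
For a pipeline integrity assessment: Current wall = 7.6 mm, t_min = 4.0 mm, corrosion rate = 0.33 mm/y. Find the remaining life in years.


Apply the remaining-life relation: RL = (t_current − t_min) / CR
RL = (7.6 − 4.0) / 0.33 = 3.6 / 0.33 = 10.9 years

10.9 years


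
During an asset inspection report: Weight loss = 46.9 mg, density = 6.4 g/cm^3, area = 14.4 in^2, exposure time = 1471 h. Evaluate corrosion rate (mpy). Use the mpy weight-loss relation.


Apply the mpy weight-loss relation: CR = 534 * W / (D * A * T)
Numerator: 534 * 46.9 = 25044.6
Denominator: 6.4 * 14.4 * 1471 = 135567.36
CR = 25044.6 / 135567.36 = 0.185 mpy

0.185 mpy


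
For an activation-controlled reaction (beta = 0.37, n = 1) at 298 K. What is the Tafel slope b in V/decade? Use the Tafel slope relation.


Apply the Tafel slope relation: b = 2.303*R*T/(beta*n*F)
Numerator: 2.303 * 8.314 * 298 = 5705.85
Denominator: 0.37 * 1 * 96485 = 35699.45
b = 5705.85 / 35699.45 = 0.16 V/decade

0.16 V/decade


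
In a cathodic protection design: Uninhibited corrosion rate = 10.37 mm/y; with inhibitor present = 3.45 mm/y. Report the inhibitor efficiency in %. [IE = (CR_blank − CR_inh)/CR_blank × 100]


Apply the inhibitor-efficiency definition: IE = (CR_blank − CR_inh)/CR_blank × 100
IE = (10.37 − 3.45) / 10.37 × 100
IE = 6.92 / 10.37 × 100 = 66.7 %

66.7 %


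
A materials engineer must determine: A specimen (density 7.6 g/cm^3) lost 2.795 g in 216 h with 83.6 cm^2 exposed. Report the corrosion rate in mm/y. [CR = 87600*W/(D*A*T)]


Apply the mm/y weight-loss relation: CR = 87600 * W / (D * A * T)
Numerator: 87600 * 2.795 = 244842.0
Denominator: 7.6 * 83.6 * 216 = 137237.76
CR = 244842.0 / 137237.76 = 1.784072 mm/y

1.784072 mm/y


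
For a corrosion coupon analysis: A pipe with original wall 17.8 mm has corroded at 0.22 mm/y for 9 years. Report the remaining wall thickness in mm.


Remaining wall = original − CR × time
t = 17.8 − 0.22*9 = 17.8 − 1.98 = 15.82 mm

15.82 mm


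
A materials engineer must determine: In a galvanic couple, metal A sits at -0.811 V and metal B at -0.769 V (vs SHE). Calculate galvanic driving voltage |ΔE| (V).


Driving voltage is the absolute potential difference.
|ΔE| = |-0.811 − (-0.769)| = 0.042 V

0.042 V


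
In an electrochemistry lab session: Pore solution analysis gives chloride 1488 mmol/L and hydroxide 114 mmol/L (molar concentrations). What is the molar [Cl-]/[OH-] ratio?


Threshold parameter = [Cl-] / [OH-] (molar basis; both in mmol/L, so units cancel)
Ratio = 1488 / 114 = 13.05

13.05


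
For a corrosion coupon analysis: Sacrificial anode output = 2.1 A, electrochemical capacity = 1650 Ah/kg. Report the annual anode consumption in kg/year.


Annual consumption = current * hours per year / capacity
Rate = 2.1 * 8760 / 1650 = 11.1 kg/year

11.1 kg/year


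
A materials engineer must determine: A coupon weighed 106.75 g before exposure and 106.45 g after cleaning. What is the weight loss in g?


Weight loss = initial − final
WL = 106.75 − 106.45 = 0.3 g

0.3 g


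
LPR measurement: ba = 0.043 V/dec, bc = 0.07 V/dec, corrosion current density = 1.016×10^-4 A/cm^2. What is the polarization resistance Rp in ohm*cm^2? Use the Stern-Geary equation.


Apply the Stern-Geary equation: Rp = ba*bc / (2.303*icorr*(ba+bc))
ba*bc = 0.043*0.07 = 0.00301
ba+bc = 0.113; 2.303*icorr*(ba+bc) = 2.303*1.016×10^-4*0.113 = 2.6440282×10^-5
Rp = 0.00301 / 2.6440282×10^-5 = 113.8 ohm*cm^2

113.8 ohm*cm^2


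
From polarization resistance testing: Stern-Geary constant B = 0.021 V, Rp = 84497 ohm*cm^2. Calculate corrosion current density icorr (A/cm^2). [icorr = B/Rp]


Apply the Stern-Geary relation: icorr = B / Rp
icorr = 0.021 / 84497 = 2.485×10^-7 A/cm^2

2.485×10^-7 A/cm^2


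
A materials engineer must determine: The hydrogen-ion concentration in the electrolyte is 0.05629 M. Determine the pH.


pH = −log10[H+]
pH = −log10(0.05629) = 1.25

1.25


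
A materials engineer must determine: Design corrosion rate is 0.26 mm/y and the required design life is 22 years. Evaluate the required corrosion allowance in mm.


Corrosion allowance = CR × design life
CA = 0.26 * 22 = 5.72 mm

5.72 mm


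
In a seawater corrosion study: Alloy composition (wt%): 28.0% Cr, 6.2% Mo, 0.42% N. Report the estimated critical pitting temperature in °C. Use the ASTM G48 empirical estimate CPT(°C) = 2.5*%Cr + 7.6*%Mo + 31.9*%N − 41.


Apply the ASTM G48 empirical CPT estimate: CPT(°C) = 2.5*%Cr + 7.6*%Mo + 31.9*%N − 41
2.5*28.0 = 70; 7.6*6.2 = 47.12; 31.9*0.42 = 13.398
CPT = 70 + 47.12 + 13.398 − 41 = 89.518 °C
Rounded to 0.1 °C: CPT ≈ 89.5 °C

89.5 °C


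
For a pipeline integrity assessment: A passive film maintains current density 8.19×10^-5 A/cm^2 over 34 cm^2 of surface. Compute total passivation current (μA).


I = i_pass * A, then convert A → μA (×10^6)
I = 8.19×10^-5 * 34 * 10^6 = 2784.6 μA

2784.6 μA


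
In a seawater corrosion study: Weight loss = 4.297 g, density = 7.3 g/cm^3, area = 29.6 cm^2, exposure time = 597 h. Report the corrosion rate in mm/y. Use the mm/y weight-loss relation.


Apply the mm/y weight-loss relation: CR = 87600 * W / (D * A * T)
Numerator: 87600 * 4.297 = 376417.2
Denominator: 7.3 * 29.6 * 597 = 128999.76
CR = 376417.2 / 128999.76 = 2.91797 mm/y

2.91797 mm/y


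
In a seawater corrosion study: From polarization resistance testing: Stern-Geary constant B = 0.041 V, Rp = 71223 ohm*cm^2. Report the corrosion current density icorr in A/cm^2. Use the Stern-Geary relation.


Apply the Stern-Geary relation: icorr = B / Rp
icorr = 0.041 / 71223 = 5.757×10^-7 A/cm^2

5.757×10^-7 A/cm^2


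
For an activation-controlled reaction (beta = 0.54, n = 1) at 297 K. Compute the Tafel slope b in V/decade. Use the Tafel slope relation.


Apply the Tafel slope relation: b = 2.303*R*T/(beta*n*F)
Numerator: 2.303 * 8.314 * 297 = 5686.7
Denominator: 0.54 * 1 * 96485 = 52101.9
b = 5686.7 / 52101.9 = 0.1091 V/decade

0.1091 V/decade


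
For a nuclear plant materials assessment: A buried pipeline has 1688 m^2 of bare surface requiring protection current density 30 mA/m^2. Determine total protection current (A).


I = area * current density, then convert mA → A (÷1000)
I = 1688 * 30 / 1000 = 50.64 A

50.64 A


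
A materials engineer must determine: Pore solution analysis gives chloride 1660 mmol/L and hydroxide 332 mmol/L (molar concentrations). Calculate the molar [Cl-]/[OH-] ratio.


Threshold parameter = [Cl-] / [OH-] (molar basis; both in mmol/L, so units cancel)
Ratio = 1660 / 332 = 5.0

5.0


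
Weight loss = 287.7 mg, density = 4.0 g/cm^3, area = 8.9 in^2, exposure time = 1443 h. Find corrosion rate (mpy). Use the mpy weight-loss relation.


Apply the mpy weight-loss relation: CR = 534 * W / (D * A * T)
Numerator: 534 * 287.7 = 153631.8
Denominator: 4.0 * 8.9 * 1443 = 51370.8
CR = 153631.8 / 51370.8 = 2.991 mpy

2.991 mpy


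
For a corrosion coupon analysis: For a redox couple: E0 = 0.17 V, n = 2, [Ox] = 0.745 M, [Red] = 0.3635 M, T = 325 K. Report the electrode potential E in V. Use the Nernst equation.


Apply the Nernst equation: E = E0 + (RT/nF)*ln([Ox]/[Red])
Step 1: RT/nF = 8.314*325/(2*96485) = 0.01400244 V
Step 2: [Ox]/[Red] = 0.745/0.3635 = 2.049519
Step 3: ln(2.049519) = 0.717605
Step 4: correction = 0.01400244 * 0.717605 = 0.01 V
E = 0.17 + 0.01 = 0.18 V

0.18 V


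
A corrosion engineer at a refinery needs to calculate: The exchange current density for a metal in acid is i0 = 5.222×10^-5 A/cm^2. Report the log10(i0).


i0 = 5.222×10^-5 A/cm^2
log10(i0) = -4.282

-4.282


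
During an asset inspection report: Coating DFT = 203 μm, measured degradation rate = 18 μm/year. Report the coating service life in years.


Service life = thickness / degradation rate
Life = 203 / 18 = 11.3 years

11.3 years


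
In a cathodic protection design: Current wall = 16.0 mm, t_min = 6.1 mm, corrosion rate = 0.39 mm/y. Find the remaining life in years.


Apply the remaining-life relation: RL = (t_current − t_min) / CR
RL = (16.0 − 6.1) / 0.39 = 9.9 / 0.39 = 25.4 years

25.4 years


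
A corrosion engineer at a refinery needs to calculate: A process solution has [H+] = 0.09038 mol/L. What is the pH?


pH = −log10[H+]
pH = −log10(0.09038) = 1.04

1.04


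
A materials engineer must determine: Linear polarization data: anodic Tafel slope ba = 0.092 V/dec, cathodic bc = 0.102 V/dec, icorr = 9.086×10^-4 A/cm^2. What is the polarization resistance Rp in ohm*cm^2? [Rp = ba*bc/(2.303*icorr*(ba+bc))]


Apply the Stern-Geary equation: Rp = ba*bc / (2.303*icorr*(ba+bc))
ba*bc = 0.092*0.102 = 0.009384
ba+bc = 0.194; 2.303*icorr*(ba+bc) = 2.303*9.086×10^-4*0.194 = 4.0594613×10^-4
Rp = 0.009384 / 4.0594613×10^-4 = 23.12 ohm*cm^2

23.12 ohm*cm^2


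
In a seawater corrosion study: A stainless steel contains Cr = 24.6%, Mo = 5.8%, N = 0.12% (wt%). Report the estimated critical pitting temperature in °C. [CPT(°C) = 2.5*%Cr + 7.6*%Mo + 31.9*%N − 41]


Apply the ASTM G48 empirical CPT estimate: CPT(°C) = 2.5*%Cr + 7.6*%Mo + 31.9*%N − 41
2.5*24.6 = 61.5; 7.6*5.8 = 44.08; 31.9*0.12 = 3.828
CPT = 61.5 + 44.08 + 3.828 − 41 = 68.408 °C
Rounded to 0.1 °C: CPT ≈ 68.4 °C

68.4 °C


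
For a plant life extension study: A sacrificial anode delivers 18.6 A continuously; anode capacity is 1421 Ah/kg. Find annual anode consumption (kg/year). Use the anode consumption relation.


Annual consumption = current * hours per year / capacity
Rate = 18.6 * 8760 / 1421 = 114.7 kg/year

114.7 kg/year


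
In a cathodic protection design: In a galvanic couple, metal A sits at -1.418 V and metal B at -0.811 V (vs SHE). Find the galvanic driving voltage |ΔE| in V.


Driving voltage is the absolute potential difference.
|ΔE| = |-1.418 − (-0.811)| = 0.607 V

0.607 V


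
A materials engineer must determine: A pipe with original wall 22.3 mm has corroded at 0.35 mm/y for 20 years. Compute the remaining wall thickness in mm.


Remaining wall = original − CR × time
t = 22.3 − 0.35*20 = 22.3 − 7.0 = 15.3 mm

15.3 mm


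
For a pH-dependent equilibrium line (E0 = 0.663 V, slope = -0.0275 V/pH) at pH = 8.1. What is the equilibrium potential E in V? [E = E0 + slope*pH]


Apply the Pourbaix line equation: E = E0 + slope*pH
E = 0.663 + (-0.0275)*8.1 = 0.663 + (-0.22275) = 0.44025 V
Rounded to 3 decimal places: E = 0.440 V

0.440 V


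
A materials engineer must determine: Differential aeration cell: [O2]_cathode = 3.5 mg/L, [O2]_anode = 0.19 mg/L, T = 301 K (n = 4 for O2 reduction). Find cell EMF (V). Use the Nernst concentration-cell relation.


Apply the Nernst concentration-cell relation: E = (RT/nF)*ln(C_cathode/C_anode)
RT/nF = 8.314*301/(4*96485) = 0.0064842 V
ln(3.5/0.19) = 2.91349
E = 0.0064842 * 2.91349 = 0.01889 V

0.01889 V


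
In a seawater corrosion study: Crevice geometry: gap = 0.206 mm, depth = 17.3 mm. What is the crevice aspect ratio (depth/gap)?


Aspect ratio = depth / gap
Ratio = 17.3 / 0.206 = 84.0

84.0


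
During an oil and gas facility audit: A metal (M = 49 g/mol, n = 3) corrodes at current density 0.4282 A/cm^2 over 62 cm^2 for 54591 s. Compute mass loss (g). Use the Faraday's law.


Apply Faraday's law: m = i*A*t*M / (n*F)
Total charge passed Q = i*A*t = 0.4282*62*54591 = 1449303.7044 C
m = Q*M/(n*F) = 1449303.7044*49/(3*96485) = 245.3434 g

245.3434 g


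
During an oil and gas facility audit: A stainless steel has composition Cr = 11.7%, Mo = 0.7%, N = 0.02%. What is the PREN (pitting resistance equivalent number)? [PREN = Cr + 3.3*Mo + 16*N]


Apply the PREN formula: PREN = Cr + 3.3*Mo + 16*N
PREN = 11.7 + 3.3*0.7 + 16*0.02
PREN = 11.7 + 2.31 + 0.32 = 14.33

14.33


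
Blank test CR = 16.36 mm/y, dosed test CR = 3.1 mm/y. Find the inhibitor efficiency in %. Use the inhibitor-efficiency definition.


Apply the inhibitor-efficiency definition: IE = (CR_blank − CR_inh)/CR_blank × 100
IE = (16.36 − 3.1) / 16.36 × 100
IE = 13.26 / 16.36 × 100 = 81.1 %

81.1 %


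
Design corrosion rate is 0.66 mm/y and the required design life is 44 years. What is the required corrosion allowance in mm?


Corrosion allowance = CR × design life
CA = 0.66 * 44 = 29.04 mm

29.04 mm


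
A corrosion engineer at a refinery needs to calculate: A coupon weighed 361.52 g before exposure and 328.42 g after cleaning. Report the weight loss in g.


Weight loss = initial − final
WL = 361.52 − 328.42 = 33.1 g

33.1 g


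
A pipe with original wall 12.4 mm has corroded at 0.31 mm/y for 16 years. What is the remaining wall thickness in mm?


Remaining wall = original − CR × time
t = 12.4 − 0.31*16 = 12.4 − 4.96 = 7.44 mm

7.44 mm


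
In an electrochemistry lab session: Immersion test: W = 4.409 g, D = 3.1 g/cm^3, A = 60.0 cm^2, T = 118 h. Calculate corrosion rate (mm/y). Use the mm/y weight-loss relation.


Apply the mm/y weight-loss relation: CR = 87600 * W / (D * A * T)
Numerator: 87600 * 4.409 = 386228.4
Denominator: 3.1 * 60.0 * 118 = 21948.0
CR = 386228.4 / 21948.0 = 17.59743 mm/y

17.59743 mm/y


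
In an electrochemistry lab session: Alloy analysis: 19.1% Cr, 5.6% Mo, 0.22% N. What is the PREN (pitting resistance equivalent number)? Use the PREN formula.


Apply the PREN formula: PREN = Cr + 3.3*Mo + 16*N
PREN = 19.1 + 3.3*5.6 + 16*0.22
PREN = 19.1 + 18.48 + 3.52 = 41.1

41.1


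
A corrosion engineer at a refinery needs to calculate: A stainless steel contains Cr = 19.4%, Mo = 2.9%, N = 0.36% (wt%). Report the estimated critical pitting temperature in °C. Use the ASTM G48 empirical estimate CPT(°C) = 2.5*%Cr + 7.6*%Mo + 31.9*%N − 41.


Apply the ASTM G48 empirical CPT estimate: CPT(°C) = 2.5*%Cr + 7.6*%Mo + 31.9*%N − 41
2.5*19.4 = 48.5; 7.6*2.9 = 22.04; 31.9*0.36 = 11.484
CPT = 48.5 + 22.04 + 11.484 − 41 = 41.024 °C
Rounded to 0.1 °C: CPT ≈ 41.0 °C

41.0 °C


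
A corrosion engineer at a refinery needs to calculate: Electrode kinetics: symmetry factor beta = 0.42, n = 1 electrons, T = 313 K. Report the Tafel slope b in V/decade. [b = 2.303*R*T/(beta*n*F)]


Apply the Tafel slope relation: b = 2.303*R*T/(beta*n*F)
Numerator: 2.303 * 8.314 * 313 = 5993.06
Denominator: 0.42 * 1 * 96485 = 40523.7
b = 5993.06 / 40523.7 = 0.148 V/decade

0.148 V/decade


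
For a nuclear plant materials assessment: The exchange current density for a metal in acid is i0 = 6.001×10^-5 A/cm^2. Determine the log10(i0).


i0 = 6.001×10^-5 A/cm^2
log10(i0) = -4.222

-4.222
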